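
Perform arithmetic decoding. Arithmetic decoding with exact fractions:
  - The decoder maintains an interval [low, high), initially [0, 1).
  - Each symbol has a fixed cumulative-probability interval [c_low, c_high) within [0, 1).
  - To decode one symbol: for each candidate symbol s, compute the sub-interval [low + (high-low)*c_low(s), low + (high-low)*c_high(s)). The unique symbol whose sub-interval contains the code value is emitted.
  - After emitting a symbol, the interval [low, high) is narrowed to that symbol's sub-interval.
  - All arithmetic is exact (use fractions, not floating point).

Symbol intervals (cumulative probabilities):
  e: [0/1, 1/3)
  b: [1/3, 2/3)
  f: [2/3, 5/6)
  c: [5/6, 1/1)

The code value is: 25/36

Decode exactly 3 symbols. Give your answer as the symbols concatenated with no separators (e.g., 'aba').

Step 1: interval [0/1, 1/1), width = 1/1 - 0/1 = 1/1
  'e': [0/1 + 1/1*0/1, 0/1 + 1/1*1/3) = [0/1, 1/3)
  'b': [0/1 + 1/1*1/3, 0/1 + 1/1*2/3) = [1/3, 2/3)
  'f': [0/1 + 1/1*2/3, 0/1 + 1/1*5/6) = [2/3, 5/6) <- contains code 25/36
  'c': [0/1 + 1/1*5/6, 0/1 + 1/1*1/1) = [5/6, 1/1)
  emit 'f', narrow to [2/3, 5/6)
Step 2: interval [2/3, 5/6), width = 5/6 - 2/3 = 1/6
  'e': [2/3 + 1/6*0/1, 2/3 + 1/6*1/3) = [2/3, 13/18) <- contains code 25/36
  'b': [2/3 + 1/6*1/3, 2/3 + 1/6*2/3) = [13/18, 7/9)
  'f': [2/3 + 1/6*2/3, 2/3 + 1/6*5/6) = [7/9, 29/36)
  'c': [2/3 + 1/6*5/6, 2/3 + 1/6*1/1) = [29/36, 5/6)
  emit 'e', narrow to [2/3, 13/18)
Step 3: interval [2/3, 13/18), width = 13/18 - 2/3 = 1/18
  'e': [2/3 + 1/18*0/1, 2/3 + 1/18*1/3) = [2/3, 37/54)
  'b': [2/3 + 1/18*1/3, 2/3 + 1/18*2/3) = [37/54, 19/27) <- contains code 25/36
  'f': [2/3 + 1/18*2/3, 2/3 + 1/18*5/6) = [19/27, 77/108)
  'c': [2/3 + 1/18*5/6, 2/3 + 1/18*1/1) = [77/108, 13/18)
  emit 'b', narrow to [37/54, 19/27)

Answer: feb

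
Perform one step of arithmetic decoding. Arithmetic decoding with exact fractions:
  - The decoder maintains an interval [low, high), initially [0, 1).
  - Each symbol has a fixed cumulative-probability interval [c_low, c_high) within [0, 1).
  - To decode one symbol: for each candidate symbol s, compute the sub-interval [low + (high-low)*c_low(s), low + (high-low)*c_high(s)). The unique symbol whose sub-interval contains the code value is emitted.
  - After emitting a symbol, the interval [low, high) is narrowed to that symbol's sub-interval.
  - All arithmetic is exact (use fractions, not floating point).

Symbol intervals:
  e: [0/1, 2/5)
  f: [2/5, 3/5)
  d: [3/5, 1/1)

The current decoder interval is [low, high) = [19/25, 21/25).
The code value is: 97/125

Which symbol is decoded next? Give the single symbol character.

Answer: e

Derivation:
Interval width = high − low = 21/25 − 19/25 = 2/25
Scaled code = (code − low) / width = (97/125 − 19/25) / 2/25 = 1/5
  e: [0/1, 2/5) ← scaled code falls here ✓
  f: [2/5, 3/5) 
  d: [3/5, 1/1) 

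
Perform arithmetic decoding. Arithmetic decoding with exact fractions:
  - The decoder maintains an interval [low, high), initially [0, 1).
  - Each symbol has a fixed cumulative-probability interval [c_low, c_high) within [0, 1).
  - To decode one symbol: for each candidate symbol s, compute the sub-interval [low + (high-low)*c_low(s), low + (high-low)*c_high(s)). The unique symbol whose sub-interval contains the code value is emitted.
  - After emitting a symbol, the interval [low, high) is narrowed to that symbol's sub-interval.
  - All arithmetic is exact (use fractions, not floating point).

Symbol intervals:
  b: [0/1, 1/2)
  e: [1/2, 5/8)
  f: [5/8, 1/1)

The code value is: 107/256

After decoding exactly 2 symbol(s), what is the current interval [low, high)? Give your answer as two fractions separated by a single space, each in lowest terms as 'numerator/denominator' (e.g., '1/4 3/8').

Step 1: interval [0/1, 1/1), width = 1/1 - 0/1 = 1/1
  'b': [0/1 + 1/1*0/1, 0/1 + 1/1*1/2) = [0/1, 1/2) <- contains code 107/256
  'e': [0/1 + 1/1*1/2, 0/1 + 1/1*5/8) = [1/2, 5/8)
  'f': [0/1 + 1/1*5/8, 0/1 + 1/1*1/1) = [5/8, 1/1)
  emit 'b', narrow to [0/1, 1/2)
Step 2: interval [0/1, 1/2), width = 1/2 - 0/1 = 1/2
  'b': [0/1 + 1/2*0/1, 0/1 + 1/2*1/2) = [0/1, 1/4)
  'e': [0/1 + 1/2*1/2, 0/1 + 1/2*5/8) = [1/4, 5/16)
  'f': [0/1 + 1/2*5/8, 0/1 + 1/2*1/1) = [5/16, 1/2) <- contains code 107/256
  emit 'f', narrow to [5/16, 1/2)

Answer: 5/16 1/2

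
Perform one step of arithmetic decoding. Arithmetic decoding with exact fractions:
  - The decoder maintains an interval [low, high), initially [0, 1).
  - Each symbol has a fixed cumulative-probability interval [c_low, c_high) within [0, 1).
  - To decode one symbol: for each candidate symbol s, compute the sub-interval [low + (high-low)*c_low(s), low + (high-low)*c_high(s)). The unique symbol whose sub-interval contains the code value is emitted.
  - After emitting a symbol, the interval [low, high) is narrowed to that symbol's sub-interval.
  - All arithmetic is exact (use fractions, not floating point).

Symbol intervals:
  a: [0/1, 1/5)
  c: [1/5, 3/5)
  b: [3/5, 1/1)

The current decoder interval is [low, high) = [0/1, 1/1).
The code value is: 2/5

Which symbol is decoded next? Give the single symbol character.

Answer: c

Derivation:
Interval width = high − low = 1/1 − 0/1 = 1/1
Scaled code = (code − low) / width = (2/5 − 0/1) / 1/1 = 2/5
  a: [0/1, 1/5) 
  c: [1/5, 3/5) ← scaled code falls here ✓
  b: [3/5, 1/1) 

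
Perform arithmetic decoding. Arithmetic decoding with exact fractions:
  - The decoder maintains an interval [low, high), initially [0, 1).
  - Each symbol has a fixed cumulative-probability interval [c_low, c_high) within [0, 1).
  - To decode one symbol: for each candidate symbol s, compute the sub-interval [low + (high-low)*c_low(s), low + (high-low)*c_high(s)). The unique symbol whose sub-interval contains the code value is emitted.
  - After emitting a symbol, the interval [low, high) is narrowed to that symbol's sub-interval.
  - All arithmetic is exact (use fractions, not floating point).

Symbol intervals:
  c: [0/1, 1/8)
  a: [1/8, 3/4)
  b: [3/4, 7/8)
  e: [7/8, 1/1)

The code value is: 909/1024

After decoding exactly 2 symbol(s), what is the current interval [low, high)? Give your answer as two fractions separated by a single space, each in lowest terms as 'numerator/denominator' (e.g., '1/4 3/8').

Step 1: interval [0/1, 1/1), width = 1/1 - 0/1 = 1/1
  'c': [0/1 + 1/1*0/1, 0/1 + 1/1*1/8) = [0/1, 1/8)
  'a': [0/1 + 1/1*1/8, 0/1 + 1/1*3/4) = [1/8, 3/4)
  'b': [0/1 + 1/1*3/4, 0/1 + 1/1*7/8) = [3/4, 7/8)
  'e': [0/1 + 1/1*7/8, 0/1 + 1/1*1/1) = [7/8, 1/1) <- contains code 909/1024
  emit 'e', narrow to [7/8, 1/1)
Step 2: interval [7/8, 1/1), width = 1/1 - 7/8 = 1/8
  'c': [7/8 + 1/8*0/1, 7/8 + 1/8*1/8) = [7/8, 57/64) <- contains code 909/1024
  'a': [7/8 + 1/8*1/8, 7/8 + 1/8*3/4) = [57/64, 31/32)
  'b': [7/8 + 1/8*3/4, 7/8 + 1/8*7/8) = [31/32, 63/64)
  'e': [7/8 + 1/8*7/8, 7/8 + 1/8*1/1) = [63/64, 1/1)
  emit 'c', narrow to [7/8, 57/64)

Answer: 7/8 57/64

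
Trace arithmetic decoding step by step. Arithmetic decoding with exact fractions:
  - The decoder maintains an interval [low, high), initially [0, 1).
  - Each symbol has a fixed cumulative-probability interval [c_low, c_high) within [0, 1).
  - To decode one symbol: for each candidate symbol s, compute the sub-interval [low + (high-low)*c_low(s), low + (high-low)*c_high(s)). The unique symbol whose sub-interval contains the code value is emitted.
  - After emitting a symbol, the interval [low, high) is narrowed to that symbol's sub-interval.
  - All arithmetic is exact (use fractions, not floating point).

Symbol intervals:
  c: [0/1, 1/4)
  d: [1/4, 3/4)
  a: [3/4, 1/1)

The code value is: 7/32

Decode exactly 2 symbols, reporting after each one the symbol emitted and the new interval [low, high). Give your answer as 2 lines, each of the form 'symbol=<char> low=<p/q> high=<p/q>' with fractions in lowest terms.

Step 1: interval [0/1, 1/1), width = 1/1 - 0/1 = 1/1
  'c': [0/1 + 1/1*0/1, 0/1 + 1/1*1/4) = [0/1, 1/4) <- contains code 7/32
  'd': [0/1 + 1/1*1/4, 0/1 + 1/1*3/4) = [1/4, 3/4)
  'a': [0/1 + 1/1*3/4, 0/1 + 1/1*1/1) = [3/4, 1/1)
  emit 'c', narrow to [0/1, 1/4)
Step 2: interval [0/1, 1/4), width = 1/4 - 0/1 = 1/4
  'c': [0/1 + 1/4*0/1, 0/1 + 1/4*1/4) = [0/1, 1/16)
  'd': [0/1 + 1/4*1/4, 0/1 + 1/4*3/4) = [1/16, 3/16)
  'a': [0/1 + 1/4*3/4, 0/1 + 1/4*1/1) = [3/16, 1/4) <- contains code 7/32
  emit 'a', narrow to [3/16, 1/4)

Answer: symbol=c low=0/1 high=1/4
symbol=a low=3/16 high=1/4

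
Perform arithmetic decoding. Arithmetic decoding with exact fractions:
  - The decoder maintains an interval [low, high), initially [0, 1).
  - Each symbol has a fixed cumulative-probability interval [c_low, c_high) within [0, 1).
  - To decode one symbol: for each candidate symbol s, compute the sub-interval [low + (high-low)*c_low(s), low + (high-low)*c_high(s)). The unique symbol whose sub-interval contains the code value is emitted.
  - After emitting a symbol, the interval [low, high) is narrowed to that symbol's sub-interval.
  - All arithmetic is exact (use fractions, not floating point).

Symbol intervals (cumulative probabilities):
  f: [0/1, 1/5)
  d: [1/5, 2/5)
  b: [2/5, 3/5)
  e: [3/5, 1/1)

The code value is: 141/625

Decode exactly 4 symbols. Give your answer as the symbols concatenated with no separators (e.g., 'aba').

Step 1: interval [0/1, 1/1), width = 1/1 - 0/1 = 1/1
  'f': [0/1 + 1/1*0/1, 0/1 + 1/1*1/5) = [0/1, 1/5)
  'd': [0/1 + 1/1*1/5, 0/1 + 1/1*2/5) = [1/5, 2/5) <- contains code 141/625
  'b': [0/1 + 1/1*2/5, 0/1 + 1/1*3/5) = [2/5, 3/5)
  'e': [0/1 + 1/1*3/5, 0/1 + 1/1*1/1) = [3/5, 1/1)
  emit 'd', narrow to [1/5, 2/5)
Step 2: interval [1/5, 2/5), width = 2/5 - 1/5 = 1/5
  'f': [1/5 + 1/5*0/1, 1/5 + 1/5*1/5) = [1/5, 6/25) <- contains code 141/625
  'd': [1/5 + 1/5*1/5, 1/5 + 1/5*2/5) = [6/25, 7/25)
  'b': [1/5 + 1/5*2/5, 1/5 + 1/5*3/5) = [7/25, 8/25)
  'e': [1/5 + 1/5*3/5, 1/5 + 1/5*1/1) = [8/25, 2/5)
  emit 'f', narrow to [1/5, 6/25)
Step 3: interval [1/5, 6/25), width = 6/25 - 1/5 = 1/25
  'f': [1/5 + 1/25*0/1, 1/5 + 1/25*1/5) = [1/5, 26/125)
  'd': [1/5 + 1/25*1/5, 1/5 + 1/25*2/5) = [26/125, 27/125)
  'b': [1/5 + 1/25*2/5, 1/5 + 1/25*3/5) = [27/125, 28/125)
  'e': [1/5 + 1/25*3/5, 1/5 + 1/25*1/1) = [28/125, 6/25) <- contains code 141/625
  emit 'e', narrow to [28/125, 6/25)
Step 4: interval [28/125, 6/25), width = 6/25 - 28/125 = 2/125
  'f': [28/125 + 2/125*0/1, 28/125 + 2/125*1/5) = [28/125, 142/625) <- contains code 141/625
  'd': [28/125 + 2/125*1/5, 28/125 + 2/125*2/5) = [142/625, 144/625)
  'b': [28/125 + 2/125*2/5, 28/125 + 2/125*3/5) = [144/625, 146/625)
  'e': [28/125 + 2/125*3/5, 28/125 + 2/125*1/1) = [146/625, 6/25)
  emit 'f', narrow to [28/125, 142/625)

Answer: dfef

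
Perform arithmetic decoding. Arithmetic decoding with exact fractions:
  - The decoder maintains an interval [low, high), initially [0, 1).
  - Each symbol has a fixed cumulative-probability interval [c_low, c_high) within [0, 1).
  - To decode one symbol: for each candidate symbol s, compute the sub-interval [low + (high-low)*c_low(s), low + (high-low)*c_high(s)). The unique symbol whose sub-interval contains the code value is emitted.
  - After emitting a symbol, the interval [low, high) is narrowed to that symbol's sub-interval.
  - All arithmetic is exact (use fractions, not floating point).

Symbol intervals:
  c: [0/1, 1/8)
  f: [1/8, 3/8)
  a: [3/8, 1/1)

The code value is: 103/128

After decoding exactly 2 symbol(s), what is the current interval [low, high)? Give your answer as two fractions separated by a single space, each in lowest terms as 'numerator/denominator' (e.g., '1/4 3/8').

Step 1: interval [0/1, 1/1), width = 1/1 - 0/1 = 1/1
  'c': [0/1 + 1/1*0/1, 0/1 + 1/1*1/8) = [0/1, 1/8)
  'f': [0/1 + 1/1*1/8, 0/1 + 1/1*3/8) = [1/8, 3/8)
  'a': [0/1 + 1/1*3/8, 0/1 + 1/1*1/1) = [3/8, 1/1) <- contains code 103/128
  emit 'a', narrow to [3/8, 1/1)
Step 2: interval [3/8, 1/1), width = 1/1 - 3/8 = 5/8
  'c': [3/8 + 5/8*0/1, 3/8 + 5/8*1/8) = [3/8, 29/64)
  'f': [3/8 + 5/8*1/8, 3/8 + 5/8*3/8) = [29/64, 39/64)
  'a': [3/8 + 5/8*3/8, 3/8 + 5/8*1/1) = [39/64, 1/1) <- contains code 103/128
  emit 'a', narrow to [39/64, 1/1)

Answer: 39/64 1/1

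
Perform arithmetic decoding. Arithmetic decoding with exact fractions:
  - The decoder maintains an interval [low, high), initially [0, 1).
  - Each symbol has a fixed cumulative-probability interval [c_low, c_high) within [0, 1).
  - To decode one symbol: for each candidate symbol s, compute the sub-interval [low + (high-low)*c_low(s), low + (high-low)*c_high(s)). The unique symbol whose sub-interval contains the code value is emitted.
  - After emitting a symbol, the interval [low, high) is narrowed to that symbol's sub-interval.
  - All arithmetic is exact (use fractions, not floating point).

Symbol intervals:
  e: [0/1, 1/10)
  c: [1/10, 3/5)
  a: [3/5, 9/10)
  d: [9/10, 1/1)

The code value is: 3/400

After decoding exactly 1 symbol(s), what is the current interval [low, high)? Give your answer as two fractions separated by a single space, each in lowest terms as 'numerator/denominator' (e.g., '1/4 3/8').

Answer: 0/1 1/10

Derivation:
Step 1: interval [0/1, 1/1), width = 1/1 - 0/1 = 1/1
  'e': [0/1 + 1/1*0/1, 0/1 + 1/1*1/10) = [0/1, 1/10) <- contains code 3/400
  'c': [0/1 + 1/1*1/10, 0/1 + 1/1*3/5) = [1/10, 3/5)
  'a': [0/1 + 1/1*3/5, 0/1 + 1/1*9/10) = [3/5, 9/10)
  'd': [0/1 + 1/1*9/10, 0/1 + 1/1*1/1) = [9/10, 1/1)
  emit 'e', narrow to [0/1, 1/10)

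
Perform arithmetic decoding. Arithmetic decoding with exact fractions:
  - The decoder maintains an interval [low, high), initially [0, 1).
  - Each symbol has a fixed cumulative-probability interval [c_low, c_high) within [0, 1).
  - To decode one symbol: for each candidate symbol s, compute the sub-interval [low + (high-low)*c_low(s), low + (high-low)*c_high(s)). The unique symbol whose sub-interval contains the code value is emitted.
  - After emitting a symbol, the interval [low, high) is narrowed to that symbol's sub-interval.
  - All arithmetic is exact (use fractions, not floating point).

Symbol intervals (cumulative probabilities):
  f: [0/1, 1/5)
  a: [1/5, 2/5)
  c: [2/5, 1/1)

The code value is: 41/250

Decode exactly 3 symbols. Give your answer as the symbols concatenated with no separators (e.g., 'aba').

Step 1: interval [0/1, 1/1), width = 1/1 - 0/1 = 1/1
  'f': [0/1 + 1/1*0/1, 0/1 + 1/1*1/5) = [0/1, 1/5) <- contains code 41/250
  'a': [0/1 + 1/1*1/5, 0/1 + 1/1*2/5) = [1/5, 2/5)
  'c': [0/1 + 1/1*2/5, 0/1 + 1/1*1/1) = [2/5, 1/1)
  emit 'f', narrow to [0/1, 1/5)
Step 2: interval [0/1, 1/5), width = 1/5 - 0/1 = 1/5
  'f': [0/1 + 1/5*0/1, 0/1 + 1/5*1/5) = [0/1, 1/25)
  'a': [0/1 + 1/5*1/5, 0/1 + 1/5*2/5) = [1/25, 2/25)
  'c': [0/1 + 1/5*2/5, 0/1 + 1/5*1/1) = [2/25, 1/5) <- contains code 41/250
  emit 'c', narrow to [2/25, 1/5)
Step 3: interval [2/25, 1/5), width = 1/5 - 2/25 = 3/25
  'f': [2/25 + 3/25*0/1, 2/25 + 3/25*1/5) = [2/25, 13/125)
  'a': [2/25 + 3/25*1/5, 2/25 + 3/25*2/5) = [13/125, 16/125)
  'c': [2/25 + 3/25*2/5, 2/25 + 3/25*1/1) = [16/125, 1/5) <- contains code 41/250
  emit 'c', narrow to [16/125, 1/5)

Answer: fcc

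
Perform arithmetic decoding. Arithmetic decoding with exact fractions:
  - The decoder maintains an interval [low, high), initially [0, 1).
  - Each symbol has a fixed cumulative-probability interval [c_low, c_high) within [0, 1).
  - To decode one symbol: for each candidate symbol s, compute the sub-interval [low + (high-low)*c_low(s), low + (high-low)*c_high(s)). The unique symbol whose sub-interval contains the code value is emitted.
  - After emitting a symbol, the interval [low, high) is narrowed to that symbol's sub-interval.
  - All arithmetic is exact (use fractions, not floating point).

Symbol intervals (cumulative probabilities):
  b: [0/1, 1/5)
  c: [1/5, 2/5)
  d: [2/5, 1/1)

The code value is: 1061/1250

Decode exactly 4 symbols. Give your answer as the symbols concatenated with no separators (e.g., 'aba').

Answer: dddc

Derivation:
Step 1: interval [0/1, 1/1), width = 1/1 - 0/1 = 1/1
  'b': [0/1 + 1/1*0/1, 0/1 + 1/1*1/5) = [0/1, 1/5)
  'c': [0/1 + 1/1*1/5, 0/1 + 1/1*2/5) = [1/5, 2/5)
  'd': [0/1 + 1/1*2/5, 0/1 + 1/1*1/1) = [2/5, 1/1) <- contains code 1061/1250
  emit 'd', narrow to [2/5, 1/1)
Step 2: interval [2/5, 1/1), width = 1/1 - 2/5 = 3/5
  'b': [2/5 + 3/5*0/1, 2/5 + 3/5*1/5) = [2/5, 13/25)
  'c': [2/5 + 3/5*1/5, 2/5 + 3/5*2/5) = [13/25, 16/25)
  'd': [2/5 + 3/5*2/5, 2/5 + 3/5*1/1) = [16/25, 1/1) <- contains code 1061/1250
  emit 'd', narrow to [16/25, 1/1)
Step 3: interval [16/25, 1/1), width = 1/1 - 16/25 = 9/25
  'b': [16/25 + 9/25*0/1, 16/25 + 9/25*1/5) = [16/25, 89/125)
  'c': [16/25 + 9/25*1/5, 16/25 + 9/25*2/5) = [89/125, 98/125)
  'd': [16/25 + 9/25*2/5, 16/25 + 9/25*1/1) = [98/125, 1/1) <- contains code 1061/1250
  emit 'd', narrow to [98/125, 1/1)
Step 4: interval [98/125, 1/1), width = 1/1 - 98/125 = 27/125
  'b': [98/125 + 27/125*0/1, 98/125 + 27/125*1/5) = [98/125, 517/625)
  'c': [98/125 + 27/125*1/5, 98/125 + 27/125*2/5) = [517/625, 544/625) <- contains code 1061/1250
  'd': [98/125 + 27/125*2/5, 98/125 + 27/125*1/1) = [544/625, 1/1)
  emit 'c', narrow to [517/625, 544/625)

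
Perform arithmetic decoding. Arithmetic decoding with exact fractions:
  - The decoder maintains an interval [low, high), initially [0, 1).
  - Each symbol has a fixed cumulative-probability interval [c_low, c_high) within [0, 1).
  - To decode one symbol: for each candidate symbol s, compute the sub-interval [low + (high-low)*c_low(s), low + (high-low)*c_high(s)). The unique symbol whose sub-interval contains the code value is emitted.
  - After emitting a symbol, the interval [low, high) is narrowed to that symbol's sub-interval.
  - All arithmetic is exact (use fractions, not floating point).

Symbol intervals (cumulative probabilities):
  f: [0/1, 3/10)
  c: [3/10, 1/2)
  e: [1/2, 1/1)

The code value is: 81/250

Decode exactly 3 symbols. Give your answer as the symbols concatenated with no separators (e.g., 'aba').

Answer: cfc

Derivation:
Step 1: interval [0/1, 1/1), width = 1/1 - 0/1 = 1/1
  'f': [0/1 + 1/1*0/1, 0/1 + 1/1*3/10) = [0/1, 3/10)
  'c': [0/1 + 1/1*3/10, 0/1 + 1/1*1/2) = [3/10, 1/2) <- contains code 81/250
  'e': [0/1 + 1/1*1/2, 0/1 + 1/1*1/1) = [1/2, 1/1)
  emit 'c', narrow to [3/10, 1/2)
Step 2: interval [3/10, 1/2), width = 1/2 - 3/10 = 1/5
  'f': [3/10 + 1/5*0/1, 3/10 + 1/5*3/10) = [3/10, 9/25) <- contains code 81/250
  'c': [3/10 + 1/5*3/10, 3/10 + 1/5*1/2) = [9/25, 2/5)
  'e': [3/10 + 1/5*1/2, 3/10 + 1/5*1/1) = [2/5, 1/2)
  emit 'f', narrow to [3/10, 9/25)
Step 3: interval [3/10, 9/25), width = 9/25 - 3/10 = 3/50
  'f': [3/10 + 3/50*0/1, 3/10 + 3/50*3/10) = [3/10, 159/500)
  'c': [3/10 + 3/50*3/10, 3/10 + 3/50*1/2) = [159/500, 33/100) <- contains code 81/250
  'e': [3/10 + 3/50*1/2, 3/10 + 3/50*1/1) = [33/100, 9/25)
  emit 'c', narrow to [159/500, 33/100)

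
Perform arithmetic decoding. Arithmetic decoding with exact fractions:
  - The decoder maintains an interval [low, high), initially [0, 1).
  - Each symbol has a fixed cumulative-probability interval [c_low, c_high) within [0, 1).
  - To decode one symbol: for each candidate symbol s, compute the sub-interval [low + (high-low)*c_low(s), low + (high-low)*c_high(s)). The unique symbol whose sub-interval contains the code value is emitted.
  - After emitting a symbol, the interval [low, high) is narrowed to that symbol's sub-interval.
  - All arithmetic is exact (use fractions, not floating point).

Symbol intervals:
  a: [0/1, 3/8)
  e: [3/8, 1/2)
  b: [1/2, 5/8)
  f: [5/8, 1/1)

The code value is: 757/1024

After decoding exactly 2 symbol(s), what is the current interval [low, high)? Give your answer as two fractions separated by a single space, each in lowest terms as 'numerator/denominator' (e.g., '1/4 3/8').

Step 1: interval [0/1, 1/1), width = 1/1 - 0/1 = 1/1
  'a': [0/1 + 1/1*0/1, 0/1 + 1/1*3/8) = [0/1, 3/8)
  'e': [0/1 + 1/1*3/8, 0/1 + 1/1*1/2) = [3/8, 1/2)
  'b': [0/1 + 1/1*1/2, 0/1 + 1/1*5/8) = [1/2, 5/8)
  'f': [0/1 + 1/1*5/8, 0/1 + 1/1*1/1) = [5/8, 1/1) <- contains code 757/1024
  emit 'f', narrow to [5/8, 1/1)
Step 2: interval [5/8, 1/1), width = 1/1 - 5/8 = 3/8
  'a': [5/8 + 3/8*0/1, 5/8 + 3/8*3/8) = [5/8, 49/64) <- contains code 757/1024
  'e': [5/8 + 3/8*3/8, 5/8 + 3/8*1/2) = [49/64, 13/16)
  'b': [5/8 + 3/8*1/2, 5/8 + 3/8*5/8) = [13/16, 55/64)
  'f': [5/8 + 3/8*5/8, 5/8 + 3/8*1/1) = [55/64, 1/1)
  emit 'a', narrow to [5/8, 49/64)

Answer: 5/8 49/64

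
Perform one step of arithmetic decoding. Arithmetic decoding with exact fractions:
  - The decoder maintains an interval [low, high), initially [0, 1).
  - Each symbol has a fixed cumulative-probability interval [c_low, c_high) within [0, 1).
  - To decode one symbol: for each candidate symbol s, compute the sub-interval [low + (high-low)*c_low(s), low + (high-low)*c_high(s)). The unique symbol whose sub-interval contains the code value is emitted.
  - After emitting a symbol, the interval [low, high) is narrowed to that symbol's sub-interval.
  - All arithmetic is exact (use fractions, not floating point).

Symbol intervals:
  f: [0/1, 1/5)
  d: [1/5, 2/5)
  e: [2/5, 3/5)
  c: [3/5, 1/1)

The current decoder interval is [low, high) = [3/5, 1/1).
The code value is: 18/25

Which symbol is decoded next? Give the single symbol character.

Answer: d

Derivation:
Interval width = high − low = 1/1 − 3/5 = 2/5
Scaled code = (code − low) / width = (18/25 − 3/5) / 2/5 = 3/10
  f: [0/1, 1/5) 
  d: [1/5, 2/5) ← scaled code falls here ✓
  e: [2/5, 3/5) 
  c: [3/5, 1/1) 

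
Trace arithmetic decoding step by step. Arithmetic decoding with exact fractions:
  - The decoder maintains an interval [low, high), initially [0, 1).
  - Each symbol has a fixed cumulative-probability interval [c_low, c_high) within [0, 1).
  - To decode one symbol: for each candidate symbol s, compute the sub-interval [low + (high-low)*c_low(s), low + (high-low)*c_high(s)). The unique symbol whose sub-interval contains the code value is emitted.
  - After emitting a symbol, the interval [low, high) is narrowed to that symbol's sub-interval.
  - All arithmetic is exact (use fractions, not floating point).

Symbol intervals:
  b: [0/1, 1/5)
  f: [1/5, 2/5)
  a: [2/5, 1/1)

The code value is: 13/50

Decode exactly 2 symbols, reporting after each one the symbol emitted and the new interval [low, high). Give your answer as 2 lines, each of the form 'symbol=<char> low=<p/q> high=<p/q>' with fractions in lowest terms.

Step 1: interval [0/1, 1/1), width = 1/1 - 0/1 = 1/1
  'b': [0/1 + 1/1*0/1, 0/1 + 1/1*1/5) = [0/1, 1/5)
  'f': [0/1 + 1/1*1/5, 0/1 + 1/1*2/5) = [1/5, 2/5) <- contains code 13/50
  'a': [0/1 + 1/1*2/5, 0/1 + 1/1*1/1) = [2/5, 1/1)
  emit 'f', narrow to [1/5, 2/5)
Step 2: interval [1/5, 2/5), width = 2/5 - 1/5 = 1/5
  'b': [1/5 + 1/5*0/1, 1/5 + 1/5*1/5) = [1/5, 6/25)
  'f': [1/5 + 1/5*1/5, 1/5 + 1/5*2/5) = [6/25, 7/25) <- contains code 13/50
  'a': [1/5 + 1/5*2/5, 1/5 + 1/5*1/1) = [7/25, 2/5)
  emit 'f', narrow to [6/25, 7/25)

Answer: symbol=f low=1/5 high=2/5
symbol=f low=6/25 high=7/25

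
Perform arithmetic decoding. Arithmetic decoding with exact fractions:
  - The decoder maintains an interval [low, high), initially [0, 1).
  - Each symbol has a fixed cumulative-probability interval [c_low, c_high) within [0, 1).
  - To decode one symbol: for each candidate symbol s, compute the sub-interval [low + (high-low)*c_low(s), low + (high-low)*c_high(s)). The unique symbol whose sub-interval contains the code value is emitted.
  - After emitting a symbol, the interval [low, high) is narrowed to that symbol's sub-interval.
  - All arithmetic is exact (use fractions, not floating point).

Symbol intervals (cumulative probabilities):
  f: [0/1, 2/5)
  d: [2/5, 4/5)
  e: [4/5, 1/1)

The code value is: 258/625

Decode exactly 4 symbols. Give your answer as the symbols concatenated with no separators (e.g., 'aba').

Step 1: interval [0/1, 1/1), width = 1/1 - 0/1 = 1/1
  'f': [0/1 + 1/1*0/1, 0/1 + 1/1*2/5) = [0/1, 2/5)
  'd': [0/1 + 1/1*2/5, 0/1 + 1/1*4/5) = [2/5, 4/5) <- contains code 258/625
  'e': [0/1 + 1/1*4/5, 0/1 + 1/1*1/1) = [4/5, 1/1)
  emit 'd', narrow to [2/5, 4/5)
Step 2: interval [2/5, 4/5), width = 4/5 - 2/5 = 2/5
  'f': [2/5 + 2/5*0/1, 2/5 + 2/5*2/5) = [2/5, 14/25) <- contains code 258/625
  'd': [2/5 + 2/5*2/5, 2/5 + 2/5*4/5) = [14/25, 18/25)
  'e': [2/5 + 2/5*4/5, 2/5 + 2/5*1/1) = [18/25, 4/5)
  emit 'f', narrow to [2/5, 14/25)
Step 3: interval [2/5, 14/25), width = 14/25 - 2/5 = 4/25
  'f': [2/5 + 4/25*0/1, 2/5 + 4/25*2/5) = [2/5, 58/125) <- contains code 258/625
  'd': [2/5 + 4/25*2/5, 2/5 + 4/25*4/5) = [58/125, 66/125)
  'e': [2/5 + 4/25*4/5, 2/5 + 4/25*1/1) = [66/125, 14/25)
  emit 'f', narrow to [2/5, 58/125)
Step 4: interval [2/5, 58/125), width = 58/125 - 2/5 = 8/125
  'f': [2/5 + 8/125*0/1, 2/5 + 8/125*2/5) = [2/5, 266/625) <- contains code 258/625
  'd': [2/5 + 8/125*2/5, 2/5 + 8/125*4/5) = [266/625, 282/625)
  'e': [2/5 + 8/125*4/5, 2/5 + 8/125*1/1) = [282/625, 58/125)
  emit 'f', narrow to [2/5, 266/625)

Answer: dfff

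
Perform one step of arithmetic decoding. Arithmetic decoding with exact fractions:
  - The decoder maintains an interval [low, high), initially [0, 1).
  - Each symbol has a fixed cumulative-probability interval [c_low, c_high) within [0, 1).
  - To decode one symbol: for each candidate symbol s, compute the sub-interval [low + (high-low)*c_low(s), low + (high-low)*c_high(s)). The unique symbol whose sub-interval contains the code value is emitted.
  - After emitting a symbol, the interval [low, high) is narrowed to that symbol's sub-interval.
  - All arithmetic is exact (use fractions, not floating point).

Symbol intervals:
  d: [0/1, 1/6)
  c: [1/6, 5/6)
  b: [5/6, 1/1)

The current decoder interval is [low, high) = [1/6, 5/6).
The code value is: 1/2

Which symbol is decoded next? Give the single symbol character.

Interval width = high − low = 5/6 − 1/6 = 2/3
Scaled code = (code − low) / width = (1/2 − 1/6) / 2/3 = 1/2
  d: [0/1, 1/6) 
  c: [1/6, 5/6) ← scaled code falls here ✓
  b: [5/6, 1/1) 

Answer: c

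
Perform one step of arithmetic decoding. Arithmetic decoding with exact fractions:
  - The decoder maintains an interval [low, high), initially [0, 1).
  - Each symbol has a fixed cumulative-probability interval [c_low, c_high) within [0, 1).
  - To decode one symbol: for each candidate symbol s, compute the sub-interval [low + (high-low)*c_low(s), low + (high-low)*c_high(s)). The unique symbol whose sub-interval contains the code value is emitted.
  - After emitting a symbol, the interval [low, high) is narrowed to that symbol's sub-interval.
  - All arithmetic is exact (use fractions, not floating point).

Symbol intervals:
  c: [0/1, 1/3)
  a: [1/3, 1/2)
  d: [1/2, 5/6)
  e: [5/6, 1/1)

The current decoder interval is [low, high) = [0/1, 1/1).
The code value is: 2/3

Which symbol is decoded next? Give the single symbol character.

Interval width = high − low = 1/1 − 0/1 = 1/1
Scaled code = (code − low) / width = (2/3 − 0/1) / 1/1 = 2/3
  c: [0/1, 1/3) 
  a: [1/3, 1/2) 
  d: [1/2, 5/6) ← scaled code falls here ✓
  e: [5/6, 1/1) 

Answer: d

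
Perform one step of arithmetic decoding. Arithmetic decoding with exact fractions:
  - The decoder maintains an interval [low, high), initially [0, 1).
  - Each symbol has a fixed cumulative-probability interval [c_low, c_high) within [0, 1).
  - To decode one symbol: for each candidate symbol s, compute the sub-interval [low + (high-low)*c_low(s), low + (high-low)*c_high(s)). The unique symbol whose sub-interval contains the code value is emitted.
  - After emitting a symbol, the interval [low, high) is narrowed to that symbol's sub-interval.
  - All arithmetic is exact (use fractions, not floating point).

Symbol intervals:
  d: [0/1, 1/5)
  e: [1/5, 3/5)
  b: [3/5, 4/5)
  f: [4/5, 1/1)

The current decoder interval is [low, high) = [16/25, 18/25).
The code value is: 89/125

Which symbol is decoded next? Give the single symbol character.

Interval width = high − low = 18/25 − 16/25 = 2/25
Scaled code = (code − low) / width = (89/125 − 16/25) / 2/25 = 9/10
  d: [0/1, 1/5) 
  e: [1/5, 3/5) 
  b: [3/5, 4/5) 
  f: [4/5, 1/1) ← scaled code falls here ✓

Answer: f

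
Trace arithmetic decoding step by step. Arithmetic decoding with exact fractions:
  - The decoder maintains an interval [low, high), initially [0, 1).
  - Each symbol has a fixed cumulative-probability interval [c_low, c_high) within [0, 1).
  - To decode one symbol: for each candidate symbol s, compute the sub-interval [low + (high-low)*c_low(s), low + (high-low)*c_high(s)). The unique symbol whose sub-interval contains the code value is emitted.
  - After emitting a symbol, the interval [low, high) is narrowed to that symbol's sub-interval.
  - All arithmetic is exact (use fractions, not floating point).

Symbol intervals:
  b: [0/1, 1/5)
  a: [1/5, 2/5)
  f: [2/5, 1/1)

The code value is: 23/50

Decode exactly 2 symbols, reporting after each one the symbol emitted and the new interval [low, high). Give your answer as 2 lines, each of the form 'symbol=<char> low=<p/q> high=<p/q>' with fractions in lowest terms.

Step 1: interval [0/1, 1/1), width = 1/1 - 0/1 = 1/1
  'b': [0/1 + 1/1*0/1, 0/1 + 1/1*1/5) = [0/1, 1/5)
  'a': [0/1 + 1/1*1/5, 0/1 + 1/1*2/5) = [1/5, 2/5)
  'f': [0/1 + 1/1*2/5, 0/1 + 1/1*1/1) = [2/5, 1/1) <- contains code 23/50
  emit 'f', narrow to [2/5, 1/1)
Step 2: interval [2/5, 1/1), width = 1/1 - 2/5 = 3/5
  'b': [2/5 + 3/5*0/1, 2/5 + 3/5*1/5) = [2/5, 13/25) <- contains code 23/50
  'a': [2/5 + 3/5*1/5, 2/5 + 3/5*2/5) = [13/25, 16/25)
  'f': [2/5 + 3/5*2/5, 2/5 + 3/5*1/1) = [16/25, 1/1)
  emit 'b', narrow to [2/5, 13/25)

Answer: symbol=f low=2/5 high=1/1
symbol=b low=2/5 high=13/25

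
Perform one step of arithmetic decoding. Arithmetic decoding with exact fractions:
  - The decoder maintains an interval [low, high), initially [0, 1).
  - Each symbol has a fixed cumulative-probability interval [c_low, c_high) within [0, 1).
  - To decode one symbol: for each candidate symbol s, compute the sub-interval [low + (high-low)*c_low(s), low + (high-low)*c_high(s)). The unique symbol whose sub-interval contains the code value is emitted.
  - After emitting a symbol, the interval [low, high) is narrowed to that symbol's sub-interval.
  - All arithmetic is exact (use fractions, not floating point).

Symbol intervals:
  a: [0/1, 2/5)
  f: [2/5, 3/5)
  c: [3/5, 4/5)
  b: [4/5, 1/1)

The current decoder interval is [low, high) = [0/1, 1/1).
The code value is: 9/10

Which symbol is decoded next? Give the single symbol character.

Interval width = high − low = 1/1 − 0/1 = 1/1
Scaled code = (code − low) / width = (9/10 − 0/1) / 1/1 = 9/10
  a: [0/1, 2/5) 
  f: [2/5, 3/5) 
  c: [3/5, 4/5) 
  b: [4/5, 1/1) ← scaled code falls here ✓

Answer: b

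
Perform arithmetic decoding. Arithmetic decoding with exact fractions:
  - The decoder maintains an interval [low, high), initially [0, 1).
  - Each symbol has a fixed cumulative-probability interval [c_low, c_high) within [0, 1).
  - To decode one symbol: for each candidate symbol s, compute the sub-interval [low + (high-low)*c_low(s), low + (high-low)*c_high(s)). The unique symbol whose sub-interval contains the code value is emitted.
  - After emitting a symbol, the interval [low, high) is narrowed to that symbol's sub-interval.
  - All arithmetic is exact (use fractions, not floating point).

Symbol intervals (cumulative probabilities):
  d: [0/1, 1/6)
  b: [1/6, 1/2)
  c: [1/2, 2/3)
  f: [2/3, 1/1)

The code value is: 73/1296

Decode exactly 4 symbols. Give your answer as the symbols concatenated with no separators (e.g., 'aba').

Step 1: interval [0/1, 1/1), width = 1/1 - 0/1 = 1/1
  'd': [0/1 + 1/1*0/1, 0/1 + 1/1*1/6) = [0/1, 1/6) <- contains code 73/1296
  'b': [0/1 + 1/1*1/6, 0/1 + 1/1*1/2) = [1/6, 1/2)
  'c': [0/1 + 1/1*1/2, 0/1 + 1/1*2/3) = [1/2, 2/3)
  'f': [0/1 + 1/1*2/3, 0/1 + 1/1*1/1) = [2/3, 1/1)
  emit 'd', narrow to [0/1, 1/6)
Step 2: interval [0/1, 1/6), width = 1/6 - 0/1 = 1/6
  'd': [0/1 + 1/6*0/1, 0/1 + 1/6*1/6) = [0/1, 1/36)
  'b': [0/1 + 1/6*1/6, 0/1 + 1/6*1/2) = [1/36, 1/12) <- contains code 73/1296
  'c': [0/1 + 1/6*1/2, 0/1 + 1/6*2/3) = [1/12, 1/9)
  'f': [0/1 + 1/6*2/3, 0/1 + 1/6*1/1) = [1/9, 1/6)
  emit 'b', narrow to [1/36, 1/12)
Step 3: interval [1/36, 1/12), width = 1/12 - 1/36 = 1/18
  'd': [1/36 + 1/18*0/1, 1/36 + 1/18*1/6) = [1/36, 1/27)
  'b': [1/36 + 1/18*1/6, 1/36 + 1/18*1/2) = [1/27, 1/18)
  'c': [1/36 + 1/18*1/2, 1/36 + 1/18*2/3) = [1/18, 7/108) <- contains code 73/1296
  'f': [1/36 + 1/18*2/3, 1/36 + 1/18*1/1) = [7/108, 1/12)
  emit 'c', narrow to [1/18, 7/108)
Step 4: interval [1/18, 7/108), width = 7/108 - 1/18 = 1/108
  'd': [1/18 + 1/108*0/1, 1/18 + 1/108*1/6) = [1/18, 37/648) <- contains code 73/1296
  'b': [1/18 + 1/108*1/6, 1/18 + 1/108*1/2) = [37/648, 13/216)
  'c': [1/18 + 1/108*1/2, 1/18 + 1/108*2/3) = [13/216, 5/81)
  'f': [1/18 + 1/108*2/3, 1/18 + 1/108*1/1) = [5/81, 7/108)
  emit 'd', narrow to [1/18, 37/648)

Answer: dbcd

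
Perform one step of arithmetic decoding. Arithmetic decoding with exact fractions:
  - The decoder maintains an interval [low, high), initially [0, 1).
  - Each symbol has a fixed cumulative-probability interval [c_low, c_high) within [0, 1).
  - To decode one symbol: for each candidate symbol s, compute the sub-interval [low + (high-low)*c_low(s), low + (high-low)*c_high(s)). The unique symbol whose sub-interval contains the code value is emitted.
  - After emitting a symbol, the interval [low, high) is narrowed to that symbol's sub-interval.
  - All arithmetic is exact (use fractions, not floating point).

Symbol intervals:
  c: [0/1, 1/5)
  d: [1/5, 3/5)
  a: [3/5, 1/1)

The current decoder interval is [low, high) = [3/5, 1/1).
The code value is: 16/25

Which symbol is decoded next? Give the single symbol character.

Answer: c

Derivation:
Interval width = high − low = 1/1 − 3/5 = 2/5
Scaled code = (code − low) / width = (16/25 − 3/5) / 2/5 = 1/10
  c: [0/1, 1/5) ← scaled code falls here ✓
  d: [1/5, 3/5) 
  a: [3/5, 1/1) 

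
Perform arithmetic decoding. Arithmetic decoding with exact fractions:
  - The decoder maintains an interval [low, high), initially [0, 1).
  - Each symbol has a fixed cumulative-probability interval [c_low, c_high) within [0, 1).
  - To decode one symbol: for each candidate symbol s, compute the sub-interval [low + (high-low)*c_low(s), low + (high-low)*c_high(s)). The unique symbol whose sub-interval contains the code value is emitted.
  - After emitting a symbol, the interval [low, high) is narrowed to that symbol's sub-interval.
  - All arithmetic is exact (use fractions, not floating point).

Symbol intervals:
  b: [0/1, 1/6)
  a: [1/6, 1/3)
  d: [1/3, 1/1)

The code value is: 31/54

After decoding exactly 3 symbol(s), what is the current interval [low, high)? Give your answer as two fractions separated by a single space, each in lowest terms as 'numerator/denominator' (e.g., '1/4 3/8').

Step 1: interval [0/1, 1/1), width = 1/1 - 0/1 = 1/1
  'b': [0/1 + 1/1*0/1, 0/1 + 1/1*1/6) = [0/1, 1/6)
  'a': [0/1 + 1/1*1/6, 0/1 + 1/1*1/3) = [1/6, 1/3)
  'd': [0/1 + 1/1*1/3, 0/1 + 1/1*1/1) = [1/3, 1/1) <- contains code 31/54
  emit 'd', narrow to [1/3, 1/1)
Step 2: interval [1/3, 1/1), width = 1/1 - 1/3 = 2/3
  'b': [1/3 + 2/3*0/1, 1/3 + 2/3*1/6) = [1/3, 4/9)
  'a': [1/3 + 2/3*1/6, 1/3 + 2/3*1/3) = [4/9, 5/9)
  'd': [1/3 + 2/3*1/3, 1/3 + 2/3*1/1) = [5/9, 1/1) <- contains code 31/54
  emit 'd', narrow to [5/9, 1/1)
Step 3: interval [5/9, 1/1), width = 1/1 - 5/9 = 4/9
  'b': [5/9 + 4/9*0/1, 5/9 + 4/9*1/6) = [5/9, 17/27) <- contains code 31/54
  'a': [5/9 + 4/9*1/6, 5/9 + 4/9*1/3) = [17/27, 19/27)
  'd': [5/9 + 4/9*1/3, 5/9 + 4/9*1/1) = [19/27, 1/1)
  emit 'b', narrow to [5/9, 17/27)

Answer: 5/9 17/27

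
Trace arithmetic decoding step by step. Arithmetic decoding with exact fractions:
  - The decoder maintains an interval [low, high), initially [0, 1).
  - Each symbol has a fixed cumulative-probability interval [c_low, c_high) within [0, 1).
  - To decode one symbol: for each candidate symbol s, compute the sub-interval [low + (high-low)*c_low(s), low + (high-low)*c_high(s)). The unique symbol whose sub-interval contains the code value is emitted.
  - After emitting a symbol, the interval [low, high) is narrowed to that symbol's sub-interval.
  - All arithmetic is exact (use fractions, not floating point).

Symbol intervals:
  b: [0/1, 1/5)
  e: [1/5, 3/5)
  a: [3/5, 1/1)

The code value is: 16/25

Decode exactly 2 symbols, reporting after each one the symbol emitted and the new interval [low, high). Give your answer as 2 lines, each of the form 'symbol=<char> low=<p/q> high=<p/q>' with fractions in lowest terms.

Answer: symbol=a low=3/5 high=1/1
symbol=b low=3/5 high=17/25

Derivation:
Step 1: interval [0/1, 1/1), width = 1/1 - 0/1 = 1/1
  'b': [0/1 + 1/1*0/1, 0/1 + 1/1*1/5) = [0/1, 1/5)
  'e': [0/1 + 1/1*1/5, 0/1 + 1/1*3/5) = [1/5, 3/5)
  'a': [0/1 + 1/1*3/5, 0/1 + 1/1*1/1) = [3/5, 1/1) <- contains code 16/25
  emit 'a', narrow to [3/5, 1/1)
Step 2: interval [3/5, 1/1), width = 1/1 - 3/5 = 2/5
  'b': [3/5 + 2/5*0/1, 3/5 + 2/5*1/5) = [3/5, 17/25) <- contains code 16/25
  'e': [3/5 + 2/5*1/5, 3/5 + 2/5*3/5) = [17/25, 21/25)
  'a': [3/5 + 2/5*3/5, 3/5 + 2/5*1/1) = [21/25, 1/1)
  emit 'b', narrow to [3/5, 17/25)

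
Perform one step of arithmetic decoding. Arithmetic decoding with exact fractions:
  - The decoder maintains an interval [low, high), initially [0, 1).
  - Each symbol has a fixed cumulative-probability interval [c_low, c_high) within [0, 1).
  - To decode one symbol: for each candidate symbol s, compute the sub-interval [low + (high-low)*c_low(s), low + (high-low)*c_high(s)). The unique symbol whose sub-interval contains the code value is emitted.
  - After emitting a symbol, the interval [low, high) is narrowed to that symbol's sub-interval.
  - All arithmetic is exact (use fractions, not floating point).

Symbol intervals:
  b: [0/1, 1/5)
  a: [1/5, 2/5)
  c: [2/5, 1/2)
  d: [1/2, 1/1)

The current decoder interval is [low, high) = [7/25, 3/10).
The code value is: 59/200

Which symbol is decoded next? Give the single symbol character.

Interval width = high − low = 3/10 − 7/25 = 1/50
Scaled code = (code − low) / width = (59/200 − 7/25) / 1/50 = 3/4
  b: [0/1, 1/5) 
  a: [1/5, 2/5) 
  c: [2/5, 1/2) 
  d: [1/2, 1/1) ← scaled code falls here ✓

Answer: d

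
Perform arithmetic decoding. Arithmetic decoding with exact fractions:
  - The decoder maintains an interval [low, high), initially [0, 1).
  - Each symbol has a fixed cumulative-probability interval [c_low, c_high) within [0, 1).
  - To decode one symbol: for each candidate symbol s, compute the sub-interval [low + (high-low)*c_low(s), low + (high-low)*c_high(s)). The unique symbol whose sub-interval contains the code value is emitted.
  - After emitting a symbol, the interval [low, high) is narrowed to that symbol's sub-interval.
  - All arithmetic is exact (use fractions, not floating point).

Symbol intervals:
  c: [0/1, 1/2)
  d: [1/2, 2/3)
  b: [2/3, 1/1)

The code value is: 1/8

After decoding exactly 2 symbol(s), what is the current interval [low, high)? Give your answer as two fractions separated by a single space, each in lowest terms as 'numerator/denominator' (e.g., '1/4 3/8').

Answer: 0/1 1/4

Derivation:
Step 1: interval [0/1, 1/1), width = 1/1 - 0/1 = 1/1
  'c': [0/1 + 1/1*0/1, 0/1 + 1/1*1/2) = [0/1, 1/2) <- contains code 1/8
  'd': [0/1 + 1/1*1/2, 0/1 + 1/1*2/3) = [1/2, 2/3)
  'b': [0/1 + 1/1*2/3, 0/1 + 1/1*1/1) = [2/3, 1/1)
  emit 'c', narrow to [0/1, 1/2)
Step 2: interval [0/1, 1/2), width = 1/2 - 0/1 = 1/2
  'c': [0/1 + 1/2*0/1, 0/1 + 1/2*1/2) = [0/1, 1/4) <- contains code 1/8
  'd': [0/1 + 1/2*1/2, 0/1 + 1/2*2/3) = [1/4, 1/3)
  'b': [0/1 + 1/2*2/3, 0/1 + 1/2*1/1) = [1/3, 1/2)
  emit 'c', narrow to [0/1, 1/4)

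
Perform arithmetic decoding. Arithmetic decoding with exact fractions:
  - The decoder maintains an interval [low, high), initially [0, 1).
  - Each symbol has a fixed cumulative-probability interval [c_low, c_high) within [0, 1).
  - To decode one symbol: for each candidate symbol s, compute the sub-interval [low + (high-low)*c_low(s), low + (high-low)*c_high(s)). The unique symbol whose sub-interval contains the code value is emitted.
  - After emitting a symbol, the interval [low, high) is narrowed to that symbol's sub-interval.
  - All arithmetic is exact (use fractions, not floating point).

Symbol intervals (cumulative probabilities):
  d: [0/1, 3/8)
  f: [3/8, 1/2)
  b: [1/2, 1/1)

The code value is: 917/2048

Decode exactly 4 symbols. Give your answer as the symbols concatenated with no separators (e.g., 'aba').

Step 1: interval [0/1, 1/1), width = 1/1 - 0/1 = 1/1
  'd': [0/1 + 1/1*0/1, 0/1 + 1/1*3/8) = [0/1, 3/8)
  'f': [0/1 + 1/1*3/8, 0/1 + 1/1*1/2) = [3/8, 1/2) <- contains code 917/2048
  'b': [0/1 + 1/1*1/2, 0/1 + 1/1*1/1) = [1/2, 1/1)
  emit 'f', narrow to [3/8, 1/2)
Step 2: interval [3/8, 1/2), width = 1/2 - 3/8 = 1/8
  'd': [3/8 + 1/8*0/1, 3/8 + 1/8*3/8) = [3/8, 27/64)
  'f': [3/8 + 1/8*3/8, 3/8 + 1/8*1/2) = [27/64, 7/16)
  'b': [3/8 + 1/8*1/2, 3/8 + 1/8*1/1) = [7/16, 1/2) <- contains code 917/2048
  emit 'b', narrow to [7/16, 1/2)
Step 3: interval [7/16, 1/2), width = 1/2 - 7/16 = 1/16
  'd': [7/16 + 1/16*0/1, 7/16 + 1/16*3/8) = [7/16, 59/128) <- contains code 917/2048
  'f': [7/16 + 1/16*3/8, 7/16 + 1/16*1/2) = [59/128, 15/32)
  'b': [7/16 + 1/16*1/2, 7/16 + 1/16*1/1) = [15/32, 1/2)
  emit 'd', narrow to [7/16, 59/128)
Step 4: interval [7/16, 59/128), width = 59/128 - 7/16 = 3/128
  'd': [7/16 + 3/128*0/1, 7/16 + 3/128*3/8) = [7/16, 457/1024)
  'f': [7/16 + 3/128*3/8, 7/16 + 3/128*1/2) = [457/1024, 115/256) <- contains code 917/2048
  'b': [7/16 + 3/128*1/2, 7/16 + 3/128*1/1) = [115/256, 59/128)
  emit 'f', narrow to [457/1024, 115/256)

Answer: fbdf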